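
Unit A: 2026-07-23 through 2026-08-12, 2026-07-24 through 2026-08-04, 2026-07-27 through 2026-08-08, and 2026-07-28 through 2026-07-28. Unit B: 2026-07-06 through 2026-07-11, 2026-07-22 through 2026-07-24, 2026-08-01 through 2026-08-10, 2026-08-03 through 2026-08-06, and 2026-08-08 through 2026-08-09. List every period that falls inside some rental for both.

First set merges to 2026-07-23 through 2026-08-12.
Second set merges to 2026-07-06 through 2026-07-11, 2026-07-22 through 2026-07-24, 2026-08-01 through 2026-08-10.
2026-07-23 through 2026-08-12 meets the second set on 2026-07-23 through 2026-07-24, 2026-08-01 through 2026-08-10.

2026-07-23 through 2026-07-24, 2026-08-01 through 2026-08-10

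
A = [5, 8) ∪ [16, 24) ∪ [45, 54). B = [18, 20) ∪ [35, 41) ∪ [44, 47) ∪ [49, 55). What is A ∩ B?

[18, 20) ∪ [45, 47) ∪ [49, 54)

[5, 8) falls entirely outside B.
[16, 24) overlaps B on [18, 20).
[45, 54) overlaps B on [45, 47), [49, 54).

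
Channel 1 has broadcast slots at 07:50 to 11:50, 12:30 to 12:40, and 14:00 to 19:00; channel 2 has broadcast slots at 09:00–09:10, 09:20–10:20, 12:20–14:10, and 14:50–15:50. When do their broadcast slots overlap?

07:50–11:50 meets the second set on 09:00–09:10, 09:20–10:20.
12:30–12:40 meets the second set on 12:30–12:40.
14:00–19:00 meets the second set on 14:00–14:10, 14:50–15:50.

09:00–09:10, 09:20–10:20, 12:30–12:40, 14:00–14:10, 14:50–15:50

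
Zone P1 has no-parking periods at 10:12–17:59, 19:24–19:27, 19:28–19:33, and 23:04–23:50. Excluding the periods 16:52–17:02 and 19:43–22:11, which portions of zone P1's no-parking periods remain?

10:12–16:52, 17:02–17:59, 19:24–19:27, 19:28–19:33, 23:04–23:50

10:12–17:59 minus B → 10:12–16:52, 17:02–17:59.
19:24–19:27: no B overlap → unchanged.
19:28–19:33: no B overlap → unchanged.
23:04–23:50: no B overlap → unchanged.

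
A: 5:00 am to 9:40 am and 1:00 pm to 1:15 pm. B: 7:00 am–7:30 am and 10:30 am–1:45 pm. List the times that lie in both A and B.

5:00 am-9:40 am ∩ B → 7:00 am-7:30 am.
1:00 pm-1:15 pm ∩ B → 1:00 pm-1:15 pm.

7:00 am-7:30 am, 1:00 pm-1:15 pm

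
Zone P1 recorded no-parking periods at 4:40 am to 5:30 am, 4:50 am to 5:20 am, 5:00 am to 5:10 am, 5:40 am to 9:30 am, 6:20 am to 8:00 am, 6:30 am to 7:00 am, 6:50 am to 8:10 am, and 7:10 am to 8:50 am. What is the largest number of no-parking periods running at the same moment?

4

Walk the sorted start/end points keeping a running depth.
The depth first hits 4 at 6:50 am.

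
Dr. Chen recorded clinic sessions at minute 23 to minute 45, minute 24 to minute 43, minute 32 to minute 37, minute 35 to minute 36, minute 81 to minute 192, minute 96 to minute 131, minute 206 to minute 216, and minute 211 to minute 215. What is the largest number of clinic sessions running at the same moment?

4

At minute 35, 4 of the intervals are simultaneously active.
No point has more.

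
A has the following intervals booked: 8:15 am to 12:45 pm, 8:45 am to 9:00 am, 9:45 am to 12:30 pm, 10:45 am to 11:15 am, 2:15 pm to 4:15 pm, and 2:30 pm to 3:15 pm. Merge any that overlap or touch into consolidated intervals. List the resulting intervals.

8:45 am–9:00 am overlaps/touches 8:15 am–12:45 pm → extend to 8:15 am–12:45 pm.
9:45 am–12:30 pm overlaps/touches 8:15 am–12:45 pm → extend to 8:15 am–12:45 pm.
10:45 am–11:15 am overlaps/touches 8:15 am–12:45 pm → extend to 8:15 am–12:45 pm.
2:15 pm–4:15 pm is disjoint → start new block.
2:30 pm–3:15 pm overlaps/touches 2:15 pm–4:15 pm → extend to 2:15 pm–4:15 pm.

8:15 am–12:45 pm, 2:15 pm–4:15 pm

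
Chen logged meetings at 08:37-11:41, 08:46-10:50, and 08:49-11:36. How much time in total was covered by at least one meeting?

Merged: 08:37–11:41.
Length: 3 h 4 min.

3 h 4 min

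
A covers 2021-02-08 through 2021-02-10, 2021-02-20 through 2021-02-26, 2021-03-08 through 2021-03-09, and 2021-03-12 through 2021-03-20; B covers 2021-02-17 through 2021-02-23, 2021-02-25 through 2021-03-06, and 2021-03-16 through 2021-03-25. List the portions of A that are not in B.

2021-02-08 through 2021-02-10, 2021-02-24 through 2021-02-24, 2021-03-08 through 2021-03-09, 2021-03-12 through 2021-03-15

2021-02-08 through 2021-02-10: nothing removed.
2021-02-20 through 2021-02-26 \ B = 2021-02-24 through 2021-02-24.
2021-03-08 through 2021-03-09: nothing removed.
2021-03-12 through 2021-03-20 \ B = 2021-03-12 through 2021-03-15.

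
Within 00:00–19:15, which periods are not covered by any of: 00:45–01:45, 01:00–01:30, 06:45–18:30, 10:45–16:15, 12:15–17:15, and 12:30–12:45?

Covered (merged): 00:45–01:45, 06:45–18:30.
Gaps within 00:00–19:15: 00:00–00:45, 01:45–06:45, 18:30–19:15.

00:00–00:45, 01:45–06:45, 18:30–19:15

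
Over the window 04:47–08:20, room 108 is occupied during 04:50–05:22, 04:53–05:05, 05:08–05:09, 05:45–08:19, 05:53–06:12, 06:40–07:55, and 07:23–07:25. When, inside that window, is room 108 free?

The merged coverage is 04:50–05:22, 05:45–08:19.
Complement within 04:47–08:20: 04:47–04:50, 05:22–05:45, 08:19–08:20.

04:47–04:50, 05:22–05:45, 08:19–08:20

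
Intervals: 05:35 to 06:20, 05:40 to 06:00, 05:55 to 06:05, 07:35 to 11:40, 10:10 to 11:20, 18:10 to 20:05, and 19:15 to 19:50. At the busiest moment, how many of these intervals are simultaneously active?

Sweep endpoints in order; track running count of active intervals.
Peak of 3 reached at 05:55.

3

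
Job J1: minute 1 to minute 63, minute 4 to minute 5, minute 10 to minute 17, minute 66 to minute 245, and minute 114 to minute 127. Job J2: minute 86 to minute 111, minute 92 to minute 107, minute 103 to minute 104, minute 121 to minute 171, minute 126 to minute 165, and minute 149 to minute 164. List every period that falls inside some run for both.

minute 86 to minute 111, minute 121 to minute 171

First set merges to minute 1 to minute 63, minute 66 to minute 245.
Second set merges to minute 86 to minute 111, minute 121 to minute 171.
minute 1 to minute 63 meets no B interval.
minute 66 to minute 245 ∩ B → minute 86 to minute 111, minute 121 to minute 171.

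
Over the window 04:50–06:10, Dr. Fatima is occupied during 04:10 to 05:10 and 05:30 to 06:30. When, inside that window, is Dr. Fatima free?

After merging, the occupied span is 04:10–05:10, 05:30–06:30.
Gaps within 04:50–06:10: 05:10–05:30.

05:10–05:30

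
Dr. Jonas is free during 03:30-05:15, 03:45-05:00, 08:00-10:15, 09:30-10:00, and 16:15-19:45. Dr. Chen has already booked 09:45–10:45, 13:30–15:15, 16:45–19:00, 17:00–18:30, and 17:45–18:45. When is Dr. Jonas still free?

03:30-05:15, 08:00-09:45, 16:15-16:45, 19:00-19:45

Merge the first list: 03:30-05:15, 08:00-10:15, 16:15-19:45.
Merge the second list: 09:45-10:45, 13:30-15:15, 16:45-19:00.
03:30-05:15 is untouched.
08:00-10:15 with B removed leaves 08:00-09:45.
16:15-19:45 with B removed leaves 16:15-16:45, 19:00-19:45.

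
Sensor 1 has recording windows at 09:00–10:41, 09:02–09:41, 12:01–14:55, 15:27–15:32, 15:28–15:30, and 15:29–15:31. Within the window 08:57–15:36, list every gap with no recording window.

Covered (merged): 09:00–10:41, 12:01–14:55, 15:27–15:32.
Complement within 08:57–15:36: 08:57–09:00, 10:41–12:01, 14:55–15:27, 15:32–15:36.

08:57–09:00, 10:41–12:01, 14:55–15:27, 15:32–15:36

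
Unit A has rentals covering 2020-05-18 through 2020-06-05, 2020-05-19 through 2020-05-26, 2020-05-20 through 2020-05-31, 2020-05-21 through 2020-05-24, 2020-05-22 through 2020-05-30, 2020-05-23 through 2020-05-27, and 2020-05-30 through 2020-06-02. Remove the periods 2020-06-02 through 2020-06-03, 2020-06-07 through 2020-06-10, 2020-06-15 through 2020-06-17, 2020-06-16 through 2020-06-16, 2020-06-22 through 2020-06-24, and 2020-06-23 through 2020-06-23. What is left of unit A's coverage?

2020-05-18 through 2020-06-01, 2020-06-04 through 2020-06-05

Merge the first list: 2020-05-18 through 2020-06-05.
Merge the second list: 2020-06-02 through 2020-06-03, 2020-06-07 through 2020-06-10, 2020-06-15 through 2020-06-17, 2020-06-22 through 2020-06-24.
2020-05-18 through 2020-06-05 minus B → 2020-05-18 through 2020-06-01, 2020-06-04 through 2020-06-05.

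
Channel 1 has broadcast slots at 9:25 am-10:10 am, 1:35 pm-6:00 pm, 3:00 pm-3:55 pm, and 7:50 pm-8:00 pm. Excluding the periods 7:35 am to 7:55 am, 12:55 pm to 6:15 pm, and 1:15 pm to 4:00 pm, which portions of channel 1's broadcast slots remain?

A, merged: 9:25 am–10:10 am, 1:35 pm–6:00 pm, 7:50 pm–8:00 pm.
B, merged: 7:35 am–7:55 am, 12:55 pm–6:15 pm.
9:25 am–10:10 am is untouched.
1:35 pm–6:00 pm lies entirely inside B → drops out.
7:50 pm–8:00 pm is untouched.

9:25 am–10:10 am, 7:50 pm–8:00 pm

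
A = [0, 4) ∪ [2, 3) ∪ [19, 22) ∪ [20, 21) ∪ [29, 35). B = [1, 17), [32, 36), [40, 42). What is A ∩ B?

[1, 4) ∪ [32, 35)

A, merged: [0, 4), [19, 22), [29, 35).
[0, 4) ∩ B → [1, 4).
[19, 22) meets no B interval.
[29, 35) ∩ B → [32, 35).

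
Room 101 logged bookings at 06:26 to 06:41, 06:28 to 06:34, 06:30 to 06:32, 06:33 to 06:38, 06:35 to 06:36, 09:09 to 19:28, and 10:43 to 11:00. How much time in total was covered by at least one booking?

10 h 34 min

Merged: 06:26-06:41, 09:09-19:28.
Lengths: 15 min + 10 h 19 min = 10 h 34 min.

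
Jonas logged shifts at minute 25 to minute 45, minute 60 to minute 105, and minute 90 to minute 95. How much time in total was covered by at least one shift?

65 minutes

Merged: minute 25 to minute 45, minute 60 to minute 105.
Lengths: 20 minutes + 45 minutes = 65 minutes.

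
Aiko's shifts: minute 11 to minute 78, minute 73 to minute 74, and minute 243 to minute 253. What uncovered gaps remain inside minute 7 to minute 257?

After merging, the occupied span is minute 11 to minute 78, minute 243 to minute 253.
Uncovered inside minute 7 to minute 257: minute 7 to minute 11, minute 78 to minute 243, minute 253 to minute 257.

minute 7 to minute 11, minute 78 to minute 243, minute 253 to minute 257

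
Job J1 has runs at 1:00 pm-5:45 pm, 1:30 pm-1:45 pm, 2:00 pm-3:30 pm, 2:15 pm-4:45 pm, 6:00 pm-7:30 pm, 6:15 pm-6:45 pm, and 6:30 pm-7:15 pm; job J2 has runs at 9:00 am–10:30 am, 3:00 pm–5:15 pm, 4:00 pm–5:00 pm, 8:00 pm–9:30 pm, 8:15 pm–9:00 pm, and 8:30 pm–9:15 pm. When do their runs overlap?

First set merges to 1:00 pm–5:45 pm, 6:00 pm–7:30 pm.
Second set merges to 9:00 am–10:30 am, 3:00 pm–5:15 pm, 8:00 pm–9:30 pm.
1:00 pm–5:45 pm ∩ B → 3:00 pm–5:15 pm.
6:00 pm–7:30 pm meets no B interval.

3:00 pm–5:15 pm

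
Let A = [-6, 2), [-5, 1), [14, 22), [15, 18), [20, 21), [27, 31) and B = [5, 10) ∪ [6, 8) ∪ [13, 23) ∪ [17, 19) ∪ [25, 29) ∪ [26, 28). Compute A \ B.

A, merged: [-6, 2), [14, 22), [27, 31).
B, merged: [5, 10), [13, 23), [25, 29).
[-6, 2): no B overlap → unchanged.
[14, 22): fully covered by B → removed.
[27, 31) minus B → [29, 31).

[-6, 2) ∪ [29, 31)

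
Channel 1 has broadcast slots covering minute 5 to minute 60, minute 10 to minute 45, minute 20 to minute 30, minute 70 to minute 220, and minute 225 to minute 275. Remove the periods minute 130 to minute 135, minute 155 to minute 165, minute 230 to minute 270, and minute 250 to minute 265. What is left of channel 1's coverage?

A, merged: minute 5 to minute 60, minute 70 to minute 220, minute 225 to minute 275.
B, merged: minute 130 to minute 135, minute 155 to minute 165, minute 230 to minute 270.
minute 5 to minute 60: no B overlap → unchanged.
minute 70 to minute 220 minus B → minute 70 to minute 130, minute 135 to minute 155, minute 165 to minute 220.
minute 225 to minute 275 minus B → minute 225 to minute 230, minute 270 to minute 275.

minute 5 to minute 60, minute 70 to minute 130, minute 135 to minute 155, minute 165 to minute 220, minute 225 to minute 230, minute 270 to minute 275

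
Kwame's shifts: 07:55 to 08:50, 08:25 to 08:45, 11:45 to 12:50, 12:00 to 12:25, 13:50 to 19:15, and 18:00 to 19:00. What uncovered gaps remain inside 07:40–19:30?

07:40–07:55, 08:50–11:45, 12:50–13:50, 19:15–19:30

Covered (merged): 07:55–08:50, 11:45–12:50, 13:50–19:15.
Uncovered inside 07:40–19:30: 07:40–07:55, 08:50–11:45, 12:50–13:50, 19:15–19:30.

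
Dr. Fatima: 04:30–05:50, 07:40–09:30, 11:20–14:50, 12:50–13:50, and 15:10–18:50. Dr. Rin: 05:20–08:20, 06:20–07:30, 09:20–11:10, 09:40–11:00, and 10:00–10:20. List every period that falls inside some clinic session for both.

05:20-05:50, 07:40-08:20, 09:20-09:30

First set merges to 04:30-05:50, 07:40-09:30, 11:20-14:50, 15:10-18:50.
Second set merges to 05:20-08:20, 09:20-11:10.
04:30-05:50 ∩ B → 05:20-05:50.
07:40-09:30 ∩ B → 07:40-08:20, 09:20-09:30.
11:20-14:50 meets no B interval.
15:10-18:50 meets no B interval.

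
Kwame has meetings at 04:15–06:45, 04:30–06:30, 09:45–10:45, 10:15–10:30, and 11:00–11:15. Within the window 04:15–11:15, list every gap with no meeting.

The merged coverage is 04:15-06:45, 09:45-10:45, 11:00-11:15.
Complement within 04:15-11:15: 06:45-09:45, 10:45-11:00.

06:45-09:45, 10:45-11:00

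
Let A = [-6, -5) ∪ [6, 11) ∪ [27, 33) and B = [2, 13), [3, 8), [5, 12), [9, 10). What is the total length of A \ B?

7

Merge the second list: [2, 13).
A \ B = [-6, -5), [27, 33).
Total: 1 + 6 = 7.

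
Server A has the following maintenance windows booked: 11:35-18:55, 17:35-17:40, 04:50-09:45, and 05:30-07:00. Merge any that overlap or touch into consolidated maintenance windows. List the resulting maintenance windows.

04:50–09:45, 11:35–18:55

Sort by start: 04:50–09:45, 05:30–07:00, 11:35–18:55, 17:35–17:40.
05:30–07:00 overlaps/touches 04:50–09:45 → extend to 04:50–09:45.
11:35–18:55 is disjoint → start new block.
17:35–17:40 overlaps/touches 11:35–18:55 → extend to 11:35–18:55.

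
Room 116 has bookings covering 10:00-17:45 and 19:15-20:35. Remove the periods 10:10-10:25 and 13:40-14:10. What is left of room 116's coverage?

10:00–17:45 minus B → 10:00–10:10, 10:25–13:40, 14:10–17:45.
19:15–20:35: no B overlap → unchanged.

10:00–10:10, 10:25–13:40, 14:10–17:45, 19:15–20:35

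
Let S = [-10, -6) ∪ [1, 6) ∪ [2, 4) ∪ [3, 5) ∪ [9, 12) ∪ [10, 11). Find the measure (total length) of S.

Merged: [-10, -6), [1, 6), [9, 12).
Lengths: 4 + 5 + 3 = 12.

12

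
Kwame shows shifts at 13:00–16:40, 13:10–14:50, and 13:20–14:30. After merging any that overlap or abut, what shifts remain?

13:10–14:50 overlaps/touches 13:00–16:40 → extend to 13:00–16:40.
13:20–14:30 overlaps/touches 13:00–16:40 → extend to 13:00–16:40.

13:00–16:40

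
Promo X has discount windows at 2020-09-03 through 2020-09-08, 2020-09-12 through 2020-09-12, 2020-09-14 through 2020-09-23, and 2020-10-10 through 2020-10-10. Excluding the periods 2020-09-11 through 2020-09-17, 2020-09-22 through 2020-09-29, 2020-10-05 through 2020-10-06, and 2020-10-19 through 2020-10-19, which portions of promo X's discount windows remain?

2020-09-03 through 2020-09-08, 2020-09-18 through 2020-09-21, 2020-10-10 through 2020-10-10

2020-09-03 through 2020-09-08: no B overlap → unchanged.
2020-09-12 through 2020-09-12: fully covered by B → removed.
2020-09-14 through 2020-09-23 minus B → 2020-09-18 through 2020-09-21.
2020-10-10 through 2020-10-10: no B overlap → unchanged.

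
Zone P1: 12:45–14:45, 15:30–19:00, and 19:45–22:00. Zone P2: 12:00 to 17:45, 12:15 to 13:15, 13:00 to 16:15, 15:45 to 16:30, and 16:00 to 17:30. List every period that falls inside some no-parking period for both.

12:45–14:45, 15:30–17:45

Merge the second list: 12:00–17:45.
12:45–14:45 overlaps B on 12:45–14:45.
15:30–19:00 overlaps B on 15:30–17:45.
19:45–22:00 falls entirely outside B.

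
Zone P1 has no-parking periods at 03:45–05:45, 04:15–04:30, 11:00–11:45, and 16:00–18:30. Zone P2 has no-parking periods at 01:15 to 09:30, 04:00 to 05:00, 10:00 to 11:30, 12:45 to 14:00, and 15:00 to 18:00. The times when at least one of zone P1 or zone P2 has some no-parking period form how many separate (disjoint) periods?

Merge the first list: 03:45-05:45, 11:00-11:45, 16:00-18:30.
Merge the second list: 01:15-09:30, 10:00-11:30, 12:45-14:00, 15:00-18:00.
A ∪ B = 01:15-09:30, 10:00-11:45, 12:45-14:00, 15:00-18:30.
That is 4 disjoint pieces.

4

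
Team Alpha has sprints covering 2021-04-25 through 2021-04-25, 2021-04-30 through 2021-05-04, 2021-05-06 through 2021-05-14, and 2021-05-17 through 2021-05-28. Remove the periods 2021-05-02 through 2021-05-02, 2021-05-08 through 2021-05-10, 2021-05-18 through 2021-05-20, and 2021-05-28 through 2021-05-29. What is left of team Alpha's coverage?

2021-04-25 through 2021-04-25: no B overlap → unchanged.
2021-04-30 through 2021-05-04 minus B → 2021-04-30 through 2021-05-01, 2021-05-03 through 2021-05-04.
2021-05-06 through 2021-05-14 minus B → 2021-05-06 through 2021-05-07, 2021-05-11 through 2021-05-14.
2021-05-17 through 2021-05-28 minus B → 2021-05-17 through 2021-05-17, 2021-05-21 through 2021-05-27.

2021-04-25 through 2021-04-25, 2021-04-30 through 2021-05-01, 2021-05-03 through 2021-05-04, 2021-05-06 through 2021-05-07, 2021-05-11 through 2021-05-14, 2021-05-17 through 2021-05-17, 2021-05-21 through 2021-05-27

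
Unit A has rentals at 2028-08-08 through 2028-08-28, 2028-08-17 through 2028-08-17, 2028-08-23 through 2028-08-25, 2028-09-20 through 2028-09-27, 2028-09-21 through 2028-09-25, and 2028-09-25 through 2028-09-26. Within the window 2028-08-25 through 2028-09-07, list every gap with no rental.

2028-08-29 through 2028-09-07

After merging, the occupied span is 2028-08-08 through 2028-08-28, 2028-09-20 through 2028-09-27.
Gaps within 2028-08-25 through 2028-09-07: 2028-08-29 through 2028-09-07.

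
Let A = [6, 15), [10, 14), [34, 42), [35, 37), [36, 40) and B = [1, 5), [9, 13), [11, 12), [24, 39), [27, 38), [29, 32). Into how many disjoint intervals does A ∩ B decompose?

Merge the first list: [6, 15), [34, 42).
Merge the second list: [1, 5), [9, 13), [24, 39).
A ∩ B = [9, 13), [34, 39).
That is 2 disjoint pieces.

2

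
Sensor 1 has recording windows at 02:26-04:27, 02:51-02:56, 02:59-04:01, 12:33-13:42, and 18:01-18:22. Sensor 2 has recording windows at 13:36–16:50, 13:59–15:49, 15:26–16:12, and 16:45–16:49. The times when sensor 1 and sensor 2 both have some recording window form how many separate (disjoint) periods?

1

A, merged: 02:26–04:27, 12:33–13:42, 18:01–18:22.
B, merged: 13:36–16:50.
A ∩ B = 13:36–13:42.
That is 1 disjoint piece.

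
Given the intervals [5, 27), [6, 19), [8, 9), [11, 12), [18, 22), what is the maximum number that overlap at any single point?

3

At 8, 3 of the intervals are simultaneously active.
No point has more.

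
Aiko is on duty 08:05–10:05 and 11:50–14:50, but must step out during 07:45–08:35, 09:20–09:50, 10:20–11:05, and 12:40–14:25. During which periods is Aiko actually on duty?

08:05-10:05 \ B = 08:35-09:20, 09:50-10:05.
11:50-14:50 \ B = 11:50-12:40, 14:25-14:50.

08:35-09:20, 09:50-10:05, 11:50-12:40, 14:25-14:50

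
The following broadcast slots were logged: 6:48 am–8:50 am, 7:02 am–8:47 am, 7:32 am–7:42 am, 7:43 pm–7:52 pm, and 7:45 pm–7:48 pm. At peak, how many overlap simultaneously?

Sweep endpoints in order; track running count of active intervals.
Peak of 3 reached at 7:32 am.

3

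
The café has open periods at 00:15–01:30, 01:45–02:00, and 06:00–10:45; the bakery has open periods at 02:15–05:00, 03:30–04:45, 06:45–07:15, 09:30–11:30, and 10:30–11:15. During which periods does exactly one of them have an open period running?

B, merged: 02:15–05:00, 06:45–07:15, 09:30–11:30.
A but not B: 00:15–01:30, 01:45–02:00, 06:00–06:45, 07:15–09:30.
B but not A: 02:15–05:00, 10:45–11:30.
Combining gives A △ B.

00:15–01:30, 01:45–02:00, 02:15–05:00, 06:00–06:45, 07:15–09:30, 10:45–11:30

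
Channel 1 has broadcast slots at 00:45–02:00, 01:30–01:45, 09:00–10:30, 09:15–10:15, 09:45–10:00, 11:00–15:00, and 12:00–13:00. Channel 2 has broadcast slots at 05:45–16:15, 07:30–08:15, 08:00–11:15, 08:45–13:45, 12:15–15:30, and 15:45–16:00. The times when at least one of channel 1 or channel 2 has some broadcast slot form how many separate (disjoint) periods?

2

First set merges to 00:45–02:00, 09:00–10:30, 11:00–15:00.
Second set merges to 05:45–16:15.
A ∪ B = 00:45–02:00, 05:45–16:15.
That is 2 disjoint pieces.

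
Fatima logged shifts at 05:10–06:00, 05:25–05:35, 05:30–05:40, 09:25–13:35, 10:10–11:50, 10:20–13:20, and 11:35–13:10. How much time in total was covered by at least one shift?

5 h

Merged: 05:10–06:00, 09:25–13:35.
Lengths: 50 min + 4 h 10 min = 5 h.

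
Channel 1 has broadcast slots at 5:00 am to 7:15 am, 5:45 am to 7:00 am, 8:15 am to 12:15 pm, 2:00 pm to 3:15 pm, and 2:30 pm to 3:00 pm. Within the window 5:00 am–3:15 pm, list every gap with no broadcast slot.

The merged coverage is 5:00 am-7:15 am, 8:15 am-12:15 pm, 2:00 pm-3:15 pm.
Uncovered inside 5:00 am-3:15 pm: 7:15 am-8:15 am, 12:15 pm-2:00 pm.

7:15 am-8:15 am, 12:15 pm-2:00 pm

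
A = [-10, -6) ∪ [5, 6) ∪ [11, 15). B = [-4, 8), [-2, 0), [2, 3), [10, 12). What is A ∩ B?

Merge the second list: [-4, 8), [10, 12).
[-10, -6): no overlap with the second set.
[5, 6) meets the second set on [5, 6).
[11, 15) meets the second set on [11, 12).

[5, 6) ∪ [11, 12)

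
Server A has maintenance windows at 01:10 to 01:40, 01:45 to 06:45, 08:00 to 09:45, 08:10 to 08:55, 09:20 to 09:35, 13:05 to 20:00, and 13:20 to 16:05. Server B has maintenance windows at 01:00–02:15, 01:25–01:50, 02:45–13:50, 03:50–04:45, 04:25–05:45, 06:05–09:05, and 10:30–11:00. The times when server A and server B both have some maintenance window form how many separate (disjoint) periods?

5

Merge the first list: 01:10–01:40, 01:45–06:45, 08:00–09:45, 13:05–20:00.
Merge the second list: 01:00–02:15, 02:45–13:50.
A ∩ B = 01:10–01:40, 01:45–02:15, 02:45–06:45, 08:00–09:45, 13:05–13:50.
That is 5 disjoint pieces.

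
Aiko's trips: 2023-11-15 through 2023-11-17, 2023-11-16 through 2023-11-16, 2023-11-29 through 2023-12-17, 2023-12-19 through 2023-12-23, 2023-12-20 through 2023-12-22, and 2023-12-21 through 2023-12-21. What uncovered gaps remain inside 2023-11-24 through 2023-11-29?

2023-11-24 through 2023-11-28

Covered (merged): 2023-11-15 through 2023-11-17, 2023-11-29 through 2023-12-17, 2023-12-19 through 2023-12-23.
Gaps within 2023-11-24 through 2023-11-29: 2023-11-24 through 2023-11-28.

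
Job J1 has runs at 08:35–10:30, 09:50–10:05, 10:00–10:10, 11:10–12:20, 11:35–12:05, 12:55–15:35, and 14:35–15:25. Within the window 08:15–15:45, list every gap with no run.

08:15–08:35, 10:30–11:10, 12:20–12:55, 15:35–15:45

Covered (merged): 08:35–10:30, 11:10–12:20, 12:55–15:35.
Gaps within 08:15–15:45: 08:15–08:35, 10:30–11:10, 12:20–12:55, 15:35–15:45.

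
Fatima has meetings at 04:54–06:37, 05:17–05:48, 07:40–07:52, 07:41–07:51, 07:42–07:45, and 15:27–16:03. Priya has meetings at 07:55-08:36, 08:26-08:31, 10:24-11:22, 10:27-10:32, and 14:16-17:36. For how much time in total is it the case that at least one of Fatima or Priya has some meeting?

6 h 54 min

First set merges to 04:54–06:37, 07:40–07:52, 15:27–16:03.
Second set merges to 07:55–08:36, 10:24–11:22, 14:16–17:36.
A ∪ B = 04:54–06:37, 07:40–07:52, 07:55–08:36, 10:24–11:22, 14:16–17:36.
Total: 1 h 43 min + 12 min + 41 min + 58 min + 3 h 20 min = 6 h 54 min.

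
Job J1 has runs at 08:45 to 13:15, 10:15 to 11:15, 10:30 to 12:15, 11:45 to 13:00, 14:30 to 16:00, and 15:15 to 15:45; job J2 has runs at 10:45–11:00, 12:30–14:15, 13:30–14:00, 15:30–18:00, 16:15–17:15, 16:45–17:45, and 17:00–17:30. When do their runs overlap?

10:45–11:00, 12:30–13:15, 15:30–16:00

A, merged: 08:45–13:15, 14:30–16:00.
B, merged: 10:45–11:00, 12:30–14:15, 15:30–18:00.
08:45–13:15 ∩ B → 10:45–11:00, 12:30–13:15.
14:30–16:00 ∩ B → 15:30–16:00.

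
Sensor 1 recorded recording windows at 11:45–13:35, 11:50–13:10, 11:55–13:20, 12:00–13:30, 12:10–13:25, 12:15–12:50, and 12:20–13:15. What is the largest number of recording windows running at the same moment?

Sweep endpoints in order; track running count of active intervals.
Peak of 7 reached at 12:20.

7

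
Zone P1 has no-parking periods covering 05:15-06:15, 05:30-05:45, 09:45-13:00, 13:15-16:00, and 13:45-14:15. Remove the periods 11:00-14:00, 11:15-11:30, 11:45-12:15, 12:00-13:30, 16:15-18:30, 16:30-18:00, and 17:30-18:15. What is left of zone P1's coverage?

05:15-06:15, 09:45-11:00, 14:00-16:00

Merge the first list: 05:15-06:15, 09:45-13:00, 13:15-16:00.
Merge the second list: 11:00-14:00, 16:15-18:30.
05:15-06:15: no B overlap → unchanged.
09:45-13:00 minus B → 09:45-11:00.
13:15-16:00 minus B → 14:00-16:00.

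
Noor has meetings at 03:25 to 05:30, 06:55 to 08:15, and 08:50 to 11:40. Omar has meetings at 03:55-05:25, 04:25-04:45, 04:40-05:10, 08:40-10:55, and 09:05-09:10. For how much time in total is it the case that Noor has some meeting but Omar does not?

2 h 40 min

B, merged: 03:55–05:25, 08:40–10:55.
A \ B = 03:25–03:55, 05:25–05:30, 06:55–08:15, 10:55–11:40.
Total: 30 min + 5 min + 1 h 20 min + 45 min = 2 h 40 min.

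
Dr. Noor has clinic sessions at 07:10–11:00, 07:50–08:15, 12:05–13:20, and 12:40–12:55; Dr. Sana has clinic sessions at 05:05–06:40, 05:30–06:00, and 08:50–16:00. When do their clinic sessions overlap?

First set merges to 07:10–11:00, 12:05–13:20.
Second set merges to 05:05–06:40, 08:50–16:00.
07:10–11:00 overlaps B on 08:50–11:00.
12:05–13:20 overlaps B on 12:05–13:20.

08:50–11:00, 12:05–13:20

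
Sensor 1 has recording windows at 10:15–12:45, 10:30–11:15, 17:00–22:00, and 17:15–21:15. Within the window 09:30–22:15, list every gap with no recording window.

Covered (merged): 10:15–12:45, 17:00–22:00.
Complement within 09:30–22:15: 09:30–10:15, 12:45–17:00, 22:00–22:15.

09:30–10:15, 12:45–17:00, 22:00–22:15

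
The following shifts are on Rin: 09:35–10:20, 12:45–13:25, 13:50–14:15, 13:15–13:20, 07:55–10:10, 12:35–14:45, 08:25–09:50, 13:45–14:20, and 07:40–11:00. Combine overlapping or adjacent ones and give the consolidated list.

Sort by start: 07:40-11:00, 07:55-10:10, 08:25-09:50, 09:35-10:20, 12:35-14:45, 12:45-13:25, 13:15-13:20, 13:45-14:20, 13:50-14:15.
07:55-10:10 overlaps/touches 07:40-11:00 → extend to 07:40-11:00.
08:25-09:50 overlaps/touches 07:40-11:00 → extend to 07:40-11:00.
09:35-10:20 overlaps/touches 07:40-11:00 → extend to 07:40-11:00.
12:35-14:45 is disjoint → start new block.
12:45-13:25 overlaps/touches 12:35-14:45 → extend to 12:35-14:45.
13:15-13:20 overlaps/touches 12:35-14:45 → extend to 12:35-14:45.
13:45-14:20 overlaps/touches 12:35-14:45 → extend to 12:35-14:45.
13:50-14:15 overlaps/touches 12:35-14:45 → extend to 12:35-14:45.

07:40-11:00, 12:35-14:45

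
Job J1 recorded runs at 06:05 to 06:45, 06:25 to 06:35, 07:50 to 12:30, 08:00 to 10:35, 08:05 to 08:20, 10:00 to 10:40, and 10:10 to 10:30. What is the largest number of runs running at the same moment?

At 10:10, 4 of the intervals are simultaneously active.
No point has more.

4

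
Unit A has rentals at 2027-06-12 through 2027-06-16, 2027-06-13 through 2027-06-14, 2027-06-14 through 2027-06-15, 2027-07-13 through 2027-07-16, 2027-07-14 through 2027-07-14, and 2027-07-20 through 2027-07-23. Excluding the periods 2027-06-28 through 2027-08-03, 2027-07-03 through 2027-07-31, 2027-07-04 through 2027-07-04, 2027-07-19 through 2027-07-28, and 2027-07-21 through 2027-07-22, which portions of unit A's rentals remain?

Merge the first list: 2027-06-12 through 2027-06-16, 2027-07-13 through 2027-07-16, 2027-07-20 through 2027-07-23.
Merge the second list: 2027-06-28 through 2027-08-03.
2027-06-12 through 2027-06-16 is untouched.
2027-07-13 through 2027-07-16 lies entirely inside B → drops out.
2027-07-20 through 2027-07-23 lies entirely inside B → drops out.

2027-06-12 through 2027-06-16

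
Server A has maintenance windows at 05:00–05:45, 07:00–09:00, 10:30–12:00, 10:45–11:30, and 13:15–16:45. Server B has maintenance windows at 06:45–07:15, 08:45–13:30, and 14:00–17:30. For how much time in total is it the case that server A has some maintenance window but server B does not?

2 h 45 min

A, merged: 05:00–05:45, 07:00–09:00, 10:30–12:00, 13:15–16:45.
A \ B = 05:00–05:45, 07:15–08:45, 13:30–14:00.
Total: 45 min + 1 h 30 min + 30 min = 2 h 45 min.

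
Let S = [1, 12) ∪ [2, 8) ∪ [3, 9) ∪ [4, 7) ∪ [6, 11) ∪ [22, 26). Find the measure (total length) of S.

Merged: [1, 12), [22, 26).
Lengths: 11 + 4 = 15.

15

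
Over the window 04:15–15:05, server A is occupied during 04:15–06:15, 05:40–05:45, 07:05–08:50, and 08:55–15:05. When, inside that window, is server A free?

The merged coverage is 04:15-06:15, 07:05-08:50, 08:55-15:05.
Complement within 04:15-15:05: 06:15-07:05, 08:50-08:55.

06:15-07:05, 08:50-08:55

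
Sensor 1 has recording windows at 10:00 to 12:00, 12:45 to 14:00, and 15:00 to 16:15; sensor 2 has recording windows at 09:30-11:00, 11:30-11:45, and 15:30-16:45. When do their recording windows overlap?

10:00–11:00, 11:30–11:45, 15:30–16:15

10:00–12:00 ∩ B → 10:00–11:00, 11:30–11:45.
12:45–14:00 meets no B interval.
15:00–16:15 ∩ B → 15:30–16:15.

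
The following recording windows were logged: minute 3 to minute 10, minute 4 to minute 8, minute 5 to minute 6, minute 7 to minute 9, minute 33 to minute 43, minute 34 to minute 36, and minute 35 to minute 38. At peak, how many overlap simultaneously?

Walk the sorted start/end points keeping a running depth.
The depth first hits 3 at minute 5.

3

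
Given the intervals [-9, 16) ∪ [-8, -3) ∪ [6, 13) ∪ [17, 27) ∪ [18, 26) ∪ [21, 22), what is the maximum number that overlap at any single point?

3

Walk the sorted start/end points keeping a running depth.
The depth first hits 3 at 21.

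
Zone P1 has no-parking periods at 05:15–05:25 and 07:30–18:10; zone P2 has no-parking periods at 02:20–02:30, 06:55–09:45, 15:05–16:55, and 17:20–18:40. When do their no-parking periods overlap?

05:15–05:25 falls entirely outside B.
07:30–18:10 overlaps B on 07:30–09:45, 15:05–16:55, 17:20–18:10.

07:30–09:45, 15:05–16:55, 17:20–18:10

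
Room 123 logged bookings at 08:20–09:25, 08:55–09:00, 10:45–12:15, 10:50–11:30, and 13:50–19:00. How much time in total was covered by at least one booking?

7 h 45 min

Merged: 08:20-09:25, 10:45-12:15, 13:50-19:00.
Lengths: 1 h 5 min + 1 h 30 min + 5 h 10 min = 7 h 45 min.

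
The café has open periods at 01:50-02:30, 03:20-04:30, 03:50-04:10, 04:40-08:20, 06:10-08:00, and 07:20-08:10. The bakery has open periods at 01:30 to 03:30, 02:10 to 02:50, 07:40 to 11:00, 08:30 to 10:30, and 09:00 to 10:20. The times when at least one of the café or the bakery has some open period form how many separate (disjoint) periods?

2

First set merges to 01:50-02:30, 03:20-04:30, 04:40-08:20.
Second set merges to 01:30-03:30, 07:40-11:00.
A ∪ B = 01:30-04:30, 04:40-11:00.
That is 2 disjoint pieces.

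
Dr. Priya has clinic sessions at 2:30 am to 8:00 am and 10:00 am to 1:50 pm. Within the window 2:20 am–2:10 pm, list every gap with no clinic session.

2:20 am–2:30 am, 8:00 am–10:00 am, 1:50 pm–2:10 pm

The merged coverage is 2:30 am–8:00 am, 10:00 am–1:50 pm.
Uncovered inside 2:20 am–2:10 pm: 2:20 am–2:30 am, 8:00 am–10:00 am, 1:50 pm–2:10 pm.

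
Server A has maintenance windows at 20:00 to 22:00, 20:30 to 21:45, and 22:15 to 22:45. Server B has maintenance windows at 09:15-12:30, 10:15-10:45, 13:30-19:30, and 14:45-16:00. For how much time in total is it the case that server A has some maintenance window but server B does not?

A, merged: 20:00–22:00, 22:15–22:45.
B, merged: 09:15–12:30, 13:30–19:30.
A \ B = 20:00–22:00, 22:15–22:45.
Total: 2 h + 30 min = 2 h 30 min.

2 h 30 min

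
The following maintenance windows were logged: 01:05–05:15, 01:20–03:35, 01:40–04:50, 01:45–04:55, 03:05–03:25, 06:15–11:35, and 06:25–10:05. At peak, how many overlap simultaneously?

At 03:05, 5 of the intervals are simultaneously active.
No point has more.

5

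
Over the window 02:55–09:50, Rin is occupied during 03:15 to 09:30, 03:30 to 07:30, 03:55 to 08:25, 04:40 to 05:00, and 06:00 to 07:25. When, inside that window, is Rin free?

02:55–03:15, 09:30–09:50

Covered (merged): 03:15–09:30.
Uncovered inside 02:55–09:50: 02:55–03:15, 09:30–09:50.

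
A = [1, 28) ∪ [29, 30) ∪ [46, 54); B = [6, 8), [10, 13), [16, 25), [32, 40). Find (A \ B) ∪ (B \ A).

A \ B = [1, 6), [8, 10), [13, 16), [25, 28), [29, 30), [46, 54).
B \ A = [32, 40).
Union of the two gives the symmetric difference.

[1, 6) ∪ [8, 10) ∪ [13, 16) ∪ [25, 28) ∪ [29, 30) ∪ [32, 40) ∪ [46, 54)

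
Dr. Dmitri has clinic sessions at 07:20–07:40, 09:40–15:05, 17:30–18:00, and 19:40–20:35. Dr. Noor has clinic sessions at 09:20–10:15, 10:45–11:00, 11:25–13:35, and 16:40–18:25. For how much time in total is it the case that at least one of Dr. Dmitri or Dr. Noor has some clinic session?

8 h 45 min

A ∪ B = 07:20-07:40, 09:20-15:05, 16:40-18:25, 19:40-20:35.
Total: 20 min + 5 h 45 min + 1 h 45 min + 55 min = 8 h 45 min.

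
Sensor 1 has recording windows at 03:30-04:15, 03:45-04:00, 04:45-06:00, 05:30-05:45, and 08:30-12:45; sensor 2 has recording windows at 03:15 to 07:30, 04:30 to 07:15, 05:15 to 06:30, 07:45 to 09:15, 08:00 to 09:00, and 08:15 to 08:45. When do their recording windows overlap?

Merge the first list: 03:30-04:15, 04:45-06:00, 08:30-12:45.
Merge the second list: 03:15-07:30, 07:45-09:15.
03:30-04:15 meets the second set on 03:30-04:15.
04:45-06:00 meets the second set on 04:45-06:00.
08:30-12:45 meets the second set on 08:30-09:15.

03:30-04:15, 04:45-06:00, 08:30-09:15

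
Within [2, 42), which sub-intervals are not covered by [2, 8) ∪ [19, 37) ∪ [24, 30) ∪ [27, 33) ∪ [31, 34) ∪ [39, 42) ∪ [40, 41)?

[8, 19) ∪ [37, 39)

Covered (merged): [2, 8), [19, 37), [39, 42).
Gaps within [2, 42): [8, 19), [37, 39).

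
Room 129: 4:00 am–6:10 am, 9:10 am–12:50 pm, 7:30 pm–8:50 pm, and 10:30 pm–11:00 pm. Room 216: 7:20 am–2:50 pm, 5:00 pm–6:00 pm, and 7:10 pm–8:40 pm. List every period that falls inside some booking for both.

4:00 am–6:10 am falls entirely outside B.
9:10 am–12:50 pm overlaps B on 9:10 am–12:50 pm.
7:30 pm–8:50 pm overlaps B on 7:30 pm–8:40 pm.
10:30 pm–11:00 pm falls entirely outside B.

9:10 am–12:50 pm, 7:30 pm–8:40 pm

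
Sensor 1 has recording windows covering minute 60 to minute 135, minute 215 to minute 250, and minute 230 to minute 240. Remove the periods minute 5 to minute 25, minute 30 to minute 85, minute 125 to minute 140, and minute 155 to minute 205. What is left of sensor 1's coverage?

minute 85 to minute 125, minute 215 to minute 250

Merge the first list: minute 60 to minute 135, minute 215 to minute 250.
minute 60 to minute 135 minus B → minute 85 to minute 125.
minute 215 to minute 250: no B overlap → unchanged.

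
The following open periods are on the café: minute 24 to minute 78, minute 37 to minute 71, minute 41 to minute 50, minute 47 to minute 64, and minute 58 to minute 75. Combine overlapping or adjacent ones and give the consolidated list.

minute 24 to minute 78

minute 37 to minute 71 overlaps/touches minute 24 to minute 78 → extend to minute 24 to minute 78.
minute 41 to minute 50 overlaps/touches minute 24 to minute 78 → extend to minute 24 to minute 78.
minute 47 to minute 64 overlaps/touches minute 24 to minute 78 → extend to minute 24 to minute 78.
minute 58 to minute 75 overlaps/touches minute 24 to minute 78 → extend to minute 24 to minute 78.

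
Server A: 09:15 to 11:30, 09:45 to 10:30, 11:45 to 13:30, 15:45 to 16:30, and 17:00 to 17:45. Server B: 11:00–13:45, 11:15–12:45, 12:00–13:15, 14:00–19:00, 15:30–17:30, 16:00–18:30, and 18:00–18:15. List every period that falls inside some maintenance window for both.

11:00-11:30, 11:45-13:30, 15:45-16:30, 17:00-17:45

First set merges to 09:15-11:30, 11:45-13:30, 15:45-16:30, 17:00-17:45.
Second set merges to 11:00-13:45, 14:00-19:00.
09:15-11:30 overlaps B on 11:00-11:30.
11:45-13:30 overlaps B on 11:45-13:30.
15:45-16:30 overlaps B on 15:45-16:30.
17:00-17:45 overlaps B on 17:00-17:45.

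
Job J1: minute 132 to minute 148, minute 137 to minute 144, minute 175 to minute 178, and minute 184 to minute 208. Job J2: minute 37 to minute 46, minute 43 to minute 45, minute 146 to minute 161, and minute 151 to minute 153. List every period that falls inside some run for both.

First set merges to minute 132 to minute 148, minute 175 to minute 178, minute 184 to minute 208.
Second set merges to minute 37 to minute 46, minute 146 to minute 161.
minute 132 to minute 148 ∩ B → minute 146 to minute 148.
minute 175 to minute 178 meets no B interval.
minute 184 to minute 208 meets no B interval.

minute 146 to minute 148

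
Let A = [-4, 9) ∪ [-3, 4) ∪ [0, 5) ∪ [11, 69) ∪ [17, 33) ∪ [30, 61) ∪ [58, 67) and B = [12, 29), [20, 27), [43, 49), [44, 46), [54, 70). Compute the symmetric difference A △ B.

[-4, 9) ∪ [11, 12) ∪ [29, 43) ∪ [49, 54) ∪ [69, 70)

First set merges to [-4, 9), [11, 69).
Second set merges to [12, 29), [43, 49), [54, 70).
Only in the first: [-4, 9), [11, 12), [29, 43), [49, 54).
Only in the second: [69, 70).
Together these are the periods covered by exactly one.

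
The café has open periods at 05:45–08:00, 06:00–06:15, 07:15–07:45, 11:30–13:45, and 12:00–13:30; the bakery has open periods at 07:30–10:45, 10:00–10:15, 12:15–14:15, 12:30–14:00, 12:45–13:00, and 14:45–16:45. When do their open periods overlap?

First set merges to 05:45-08:00, 11:30-13:45.
Second set merges to 07:30-10:45, 12:15-14:15, 14:45-16:45.
05:45-08:00 meets the second set on 07:30-08:00.
11:30-13:45 meets the second set on 12:15-13:45.

07:30-08:00, 12:15-13:45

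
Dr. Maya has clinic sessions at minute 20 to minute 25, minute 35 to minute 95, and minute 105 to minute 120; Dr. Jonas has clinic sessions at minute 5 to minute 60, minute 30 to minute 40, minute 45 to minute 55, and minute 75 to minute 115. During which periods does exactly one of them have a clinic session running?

minute 5 to minute 20, minute 25 to minute 35, minute 60 to minute 75, minute 95 to minute 105, minute 115 to minute 120

Merge the second list: minute 5 to minute 60, minute 75 to minute 115.
A but not B: minute 60 to minute 75, minute 115 to minute 120.
B but not A: minute 5 to minute 20, minute 25 to minute 35, minute 95 to minute 105.
Combining gives A △ B.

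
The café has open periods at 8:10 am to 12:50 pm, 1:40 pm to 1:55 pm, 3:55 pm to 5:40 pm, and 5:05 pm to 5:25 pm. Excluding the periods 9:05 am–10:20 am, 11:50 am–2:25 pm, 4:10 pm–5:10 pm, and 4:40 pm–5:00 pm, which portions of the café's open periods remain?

8:10 am–9:05 am, 10:20 am–11:50 am, 3:55 pm–4:10 pm, 5:10 pm–5:40 pm

Merge the first list: 8:10 am–12:50 pm, 1:40 pm–1:55 pm, 3:55 pm–5:40 pm.
Merge the second list: 9:05 am–10:20 am, 11:50 am–2:25 pm, 4:10 pm–5:10 pm.
8:10 am–12:50 pm \ B = 8:10 am–9:05 am, 10:20 am–11:50 am.
1:40 pm–1:55 pm: entirely removed.
3:55 pm–5:40 pm \ B = 3:55 pm–4:10 pm, 5:10 pm–5:40 pm.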